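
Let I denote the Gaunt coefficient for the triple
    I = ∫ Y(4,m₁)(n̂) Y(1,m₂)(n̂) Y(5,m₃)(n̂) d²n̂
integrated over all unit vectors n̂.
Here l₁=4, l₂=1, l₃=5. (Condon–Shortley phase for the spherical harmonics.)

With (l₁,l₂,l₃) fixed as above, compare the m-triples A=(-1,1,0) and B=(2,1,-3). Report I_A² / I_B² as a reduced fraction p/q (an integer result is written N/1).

5/14

Same 4,1,5: normalisation and zero-m 3j drop out of the ratio.
A: Δ: 0! 8! 2! / 11! → 1/495; sum: t=0:+1/1440 = 1/1440; 3j²(4 1 5; -1 1 0) = Δ·Π!·Σ² = 2/99  (sign -1)
B: Δ: 0! 8! 2! / 11! → 1/495; sum: t=0:+1/2880 = 1/2880; 3j²(4 1 5; 2 1 -3) = Δ·Π!·Σ² = 28/495  (sign +1)
I_A²/I_B² = (2/99)/(28/495) = 5/14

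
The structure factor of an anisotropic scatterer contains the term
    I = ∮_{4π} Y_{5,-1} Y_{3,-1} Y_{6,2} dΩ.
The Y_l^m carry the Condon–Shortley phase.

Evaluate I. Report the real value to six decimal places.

Rules hold: Σm=0, L=14 even, 2≤6≤8.
N = 11·7·13 = 1001
Δ = 2!·8!·4!/15! = 1/675675
Racah Σ t=0..2: t=0:+1/8640 t=1:−1/2304 t=2:+1/8640 = -7/34560
⇒ 3j(5 3 6; 0 0 0)² = 7/429, sgn -1
Racah Σ t=0..2: t=0:+1/11520 t=1:−1/4320 t=2:+1/27648 = -1/9216
⇒ 3j(5 3 6; -1 -1 2)² = 2/143, sgn -1
4πI² = N·(3j₀)²·(3jₘ)² = 98/429
I = +1·√(0.228438/4π) = 0.13482780

0.134828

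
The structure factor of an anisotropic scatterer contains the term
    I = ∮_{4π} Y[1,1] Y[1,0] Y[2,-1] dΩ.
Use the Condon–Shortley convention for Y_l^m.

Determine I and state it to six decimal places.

-0.218510

Rules hold: Σm=0, L=4 even, 0≤2≤2.
N = 3·3·5 = 45
Δ = 0!·2!·2!/5! = 1/30
Racah Σ t=0..0: t=0:+1/1 = 1/1
⇒ 3j(1 1 2; 0 0 0)² = 2/15, sgn +1
Racah Σ t=0..0: t=0:+1/2 = 1/2
⇒ 3j(1 1 2; 1 0 -1)² = 1/10, sgn -1
4πI² = N·(3j₀)²·(3jₘ)² = 3/5
I = -1·√(0.6/4π) = -0.21850969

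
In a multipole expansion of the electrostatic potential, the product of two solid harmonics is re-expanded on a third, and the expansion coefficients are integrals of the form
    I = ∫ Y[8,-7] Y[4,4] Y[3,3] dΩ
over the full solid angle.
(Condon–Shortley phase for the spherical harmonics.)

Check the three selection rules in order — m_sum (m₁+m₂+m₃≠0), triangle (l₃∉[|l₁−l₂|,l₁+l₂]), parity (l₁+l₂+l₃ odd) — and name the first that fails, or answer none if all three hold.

m₁+m₂+m₃ = -7 + 4 + 3 = 0  ✓
triangle: |8−4|=4 ≤ l₃=3 ≤ 8+4=12  ✗
parity: l₁+l₂+l₃ = 15 is odd

triangle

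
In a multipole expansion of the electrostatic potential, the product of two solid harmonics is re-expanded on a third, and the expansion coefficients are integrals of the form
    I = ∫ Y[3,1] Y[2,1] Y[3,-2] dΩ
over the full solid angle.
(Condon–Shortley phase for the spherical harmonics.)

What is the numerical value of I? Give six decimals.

m-sum 0 ✓  L=8 even ✓  1≤3≤5 ✓
Π(2lᵢ+1) = 7×5×7 = 245
triangle coeff Δ(3,2,3) = 1/3780
Σ_t [0,2]: t=0:+1/24 t=1:−1/4 t=2:+1/24 = -1/6
(3j)²=4/105 [(3 2 3; 0 0 0)], sign=+1
Σ_t [1,2]: t=1:−1/12 t=2:+1/48 = -1/16
(3j)²=1/28 [(3 2 3; 1 1 -2)], sign=+1
⇒ 4πI² = 1/3
I = (+1)√(1/3/(4π)) = 0.16286750

0.162868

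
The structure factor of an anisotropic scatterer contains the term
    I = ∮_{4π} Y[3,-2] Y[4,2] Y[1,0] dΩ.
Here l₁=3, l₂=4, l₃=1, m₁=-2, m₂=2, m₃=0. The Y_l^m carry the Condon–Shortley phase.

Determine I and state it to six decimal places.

0.213244

Checks pass: Σm=0; 8 even; l₃=1∈[1,7].
(2·3+1)(2·4+1)(2·1+1) = 189
Δ: 6! 0! 2! / 9! → 1/252
sum: t=3:−1/36 = -1/36
3j²(3 4 1; 0 0 0) = Δ·Π!·Σ² = 4/63  (sign +1)
sum: t=5:−1/120 = -1/120
3j²(3 4 1; -2 2 0) = Δ·Π!·Σ² = 1/21  (sign +1)
combine: 4πI² = 189·4/63·1/21 = 4/7
take √, sign +1: I = 0.21324362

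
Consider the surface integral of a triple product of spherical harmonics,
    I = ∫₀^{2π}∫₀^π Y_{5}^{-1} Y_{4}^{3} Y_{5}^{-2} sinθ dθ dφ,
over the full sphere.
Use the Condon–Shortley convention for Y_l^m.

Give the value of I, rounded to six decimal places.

Rules hold: Σm=0, L=14 even, 1≤5≤9.
N = 11·9·11 = 1089
Δ = 4!·6!·4!/15! = 1/3153150
Racah Σ t=0..4: t=0:+1/69120 t=1:−1/1728 t=2:+1/576 t=3:−1/1728 t=4:+1/69120 = 7/11520
⇒ 3j(5 4 5; 0 0 0)² = 2/143, sgn -1
Racah Σ t=3..4: t=3:−1/5184 t=4:+1/6912 = -1/20736
⇒ 3j(5 4 5; -1 3 -2)² = 5/2574, sgn +1
4πI² = N·(3j₀)²·(3jₘ)² = 5/169
I = -1·√(0.0295858/4π) = -0.04852178

-0.048522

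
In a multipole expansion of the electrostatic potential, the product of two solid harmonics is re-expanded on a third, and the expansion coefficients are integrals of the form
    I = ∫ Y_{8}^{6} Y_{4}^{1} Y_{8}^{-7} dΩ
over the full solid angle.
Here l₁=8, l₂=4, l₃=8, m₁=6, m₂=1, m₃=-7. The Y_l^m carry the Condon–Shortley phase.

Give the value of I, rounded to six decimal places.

0.109103

m-sum 0 ✓  L=20 even ✓  4≤8≤12 ✓
Π(2lᵢ+1) = 17×9×17 = 2601
triangle coeff Δ(8,4,8) = 1/185175900
Σ_t [0,4]: t=0:+1/557383680 t=1:−1/21772800 t=2:+1/8294400 t=3:−1/21772800 t=4:+1/557383680 = 1/30965760
(3j)²=36/4199 [(8 4 8; 0 0 0)], sign=+1
Σ_t [1,2]: t=1:−1/5748019200 t=2:+1/11496038400 = -1/11496038400
(3j)²=13/1938 [(8 4 8; 6 1 -7)], sign=+1
⇒ 4πI² = 54/361
I = (+1)√(54/361/(4π)) = 0.10910342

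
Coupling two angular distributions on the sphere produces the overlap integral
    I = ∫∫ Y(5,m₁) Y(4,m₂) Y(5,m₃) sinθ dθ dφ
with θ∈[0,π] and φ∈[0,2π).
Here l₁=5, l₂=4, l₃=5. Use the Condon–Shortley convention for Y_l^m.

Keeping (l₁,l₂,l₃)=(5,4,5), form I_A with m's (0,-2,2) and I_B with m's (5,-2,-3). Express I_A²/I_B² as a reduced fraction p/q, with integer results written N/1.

l's match ⇒ only the (l;m) 3-j factors differ between A and B.
A: triangle coeff Δ(5,4,5) = 1/3153150; Σ_t [0,2]: t=0:+1/11520 t=1:−1/1728 t=2:+1/3456 = -7/34560; (3j)²=7/858 [(5 4 5; 0 -2 2)], sign=+1
B: triangle coeff Δ(5,4,5) = 1/3153150; Σ_t [0,0]: t=0:+1/69120 = 1/69120; (3j)²=4/143 [(5 4 5; 5 -2 -3)], sign=+1
I_A²/I_B² = (7/858)/(4/143) = 7/24

7/24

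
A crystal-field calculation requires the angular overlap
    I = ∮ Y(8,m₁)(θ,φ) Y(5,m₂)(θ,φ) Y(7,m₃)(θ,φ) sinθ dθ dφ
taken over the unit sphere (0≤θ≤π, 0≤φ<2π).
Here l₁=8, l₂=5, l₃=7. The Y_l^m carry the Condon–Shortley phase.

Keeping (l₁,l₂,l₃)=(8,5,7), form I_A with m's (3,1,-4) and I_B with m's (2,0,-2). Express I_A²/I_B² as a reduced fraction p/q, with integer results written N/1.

Same 8,5,7: normalisation and zero-m 3j drop out of the ratio.
A: Δ: 6! 10! 4! / 21! → 1/814773960; sum: t=2:+1/34836480 t=3:−1/17418240 t=4:+1/69672960 t=5:−1/2612736000 = -11/746496000; 3j²(8 5 7; 3 1 -4) = Δ·Π!·Σ² = 1331/251940  (sign +1)
B: Δ: 6! 10! 4! / 21! → 1/814773960; sum: t=1:−1/41472000 t=2:+1/4976640 t=3:−1/4354560 t=4:+1/23224320 t=5:−1/1045094400 = -1/93312000; 3j²(8 5 7; 2 0 -2) = Δ·Π!·Σ² = 32/138567  (sign +1)
I_A²/I_B² = (1331/251940)/(32/138567) = 14641/640

14641/640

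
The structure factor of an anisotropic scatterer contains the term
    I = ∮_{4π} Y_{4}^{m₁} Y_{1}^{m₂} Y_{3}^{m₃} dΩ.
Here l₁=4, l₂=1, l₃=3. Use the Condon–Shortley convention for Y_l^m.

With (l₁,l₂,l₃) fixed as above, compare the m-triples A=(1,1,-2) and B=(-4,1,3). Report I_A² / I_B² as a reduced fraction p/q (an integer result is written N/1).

l's match ⇒ only the (l;m) 3-j factors differ between A and B.
A: triangle coeff Δ(4,1,3) = 1/252; Σ_t [2,2]: t=2:+1/240 = 1/240; (3j)²=1/84 [(4 1 3; 1 1 -2)], sign=-1
B: triangle coeff Δ(4,1,3) = 1/252; Σ_t [2,2]: t=2:+1/1440 = 1/1440; (3j)²=1/9 [(4 1 3; -4 1 3)], sign=+1
I_A²/I_B² = (1/84)/(1/9) = 3/28

3/28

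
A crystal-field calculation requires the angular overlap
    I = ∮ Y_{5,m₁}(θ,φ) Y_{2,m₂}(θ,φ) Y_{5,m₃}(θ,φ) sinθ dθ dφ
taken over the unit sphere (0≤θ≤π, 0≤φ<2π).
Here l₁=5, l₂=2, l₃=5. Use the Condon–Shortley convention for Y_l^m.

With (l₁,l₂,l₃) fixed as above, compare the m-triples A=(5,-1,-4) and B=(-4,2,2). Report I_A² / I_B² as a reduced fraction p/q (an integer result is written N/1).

15/8

l's match ⇒ only the (l;m) 3-j factors differ between A and B.
A: triangle coeff Δ(5,2,5) = 1/38610; Σ_t [0,0]: t=0:+1/80640 = 1/80640; (3j)²=9/286 [(5 2 5; 5 -1 -4)], sign=-1
B: triangle coeff Δ(5,2,5) = 1/38610; Σ_t [2,2]: t=2:+1/20160 = 1/20160; (3j)²=12/715 [(5 2 5; -4 2 2)], sign=-1
I_A²/I_B² = (9/286)/(12/715) = 15/8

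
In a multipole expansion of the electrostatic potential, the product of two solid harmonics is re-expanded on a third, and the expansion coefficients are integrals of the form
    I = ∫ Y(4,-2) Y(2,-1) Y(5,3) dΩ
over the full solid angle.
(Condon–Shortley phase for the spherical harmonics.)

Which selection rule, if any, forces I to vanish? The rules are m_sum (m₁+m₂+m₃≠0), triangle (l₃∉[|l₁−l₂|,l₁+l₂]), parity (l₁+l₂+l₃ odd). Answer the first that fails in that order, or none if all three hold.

parity

Σmᵢ = 0  ✓
l₃∈[|l₁−l₂|,l₁+l₂]=[2,6], have l₃=5  ✓
Σlᵢ = 11 ⇒ odd  ✗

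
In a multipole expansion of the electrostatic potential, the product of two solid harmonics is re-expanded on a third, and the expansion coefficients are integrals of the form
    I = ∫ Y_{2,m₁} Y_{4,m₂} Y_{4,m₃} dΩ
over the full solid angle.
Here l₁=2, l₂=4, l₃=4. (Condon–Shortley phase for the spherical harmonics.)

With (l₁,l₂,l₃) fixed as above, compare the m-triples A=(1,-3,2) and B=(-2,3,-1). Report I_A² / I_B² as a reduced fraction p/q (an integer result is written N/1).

Same 2,4,4: normalisation and zero-m 3j drop out of the ratio.
A: Δ: 2! 2! 6! / 11! → 1/13860; sum: t=0:+1/240 t=1:−1/1440 = 1/288; 3j²(2 4 4; 1 -3 2) = Δ·Π!·Σ² = 5/132  (sign +1)
B: Δ: 2! 2! 6! / 11! → 1/13860; sum: t=2:+1/480 = 1/480; 3j²(2 4 4; -2 3 -1) = Δ·Π!·Σ² = 3/110  (sign -1)
I_A²/I_B² = (5/132)/(3/110) = 25/18

25/18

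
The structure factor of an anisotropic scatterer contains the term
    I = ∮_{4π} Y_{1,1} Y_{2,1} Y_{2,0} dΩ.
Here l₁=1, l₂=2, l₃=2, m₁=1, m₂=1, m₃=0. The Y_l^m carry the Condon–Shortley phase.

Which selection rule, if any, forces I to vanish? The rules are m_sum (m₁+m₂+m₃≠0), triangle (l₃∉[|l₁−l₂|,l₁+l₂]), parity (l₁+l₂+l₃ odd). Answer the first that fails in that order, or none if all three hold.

azimuthal sum: 1 + 1 + 0 = 2  ✗
1 ≤ 2 ≤ 3 (triangle on l)
L = 1 + 2 + 2 = 5 (odd)

m_sum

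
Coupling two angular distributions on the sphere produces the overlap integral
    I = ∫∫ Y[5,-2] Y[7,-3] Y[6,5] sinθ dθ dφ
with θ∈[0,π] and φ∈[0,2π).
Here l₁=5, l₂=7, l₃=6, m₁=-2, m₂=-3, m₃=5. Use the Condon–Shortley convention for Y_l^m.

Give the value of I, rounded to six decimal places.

Rules hold: Σm=0, L=18 even, 2≤6≤12.
N = 11·15·13 = 2145
Δ = 6!·4!·8!/19! = 1/174594420
Racah Σ t=1..5: t=1:−1/4147200 t=2:+1/207360 t=3:−1/82944 t=4:+1/207360 t=5:−1/4147200 = -1/345600
⇒ 3j(5 7 6; 0 0 0)² = 420/46189, sgn -1
Racah Σ t=3..4: t=3:−1/4354560 t=4:+1/11612160 = -1/6967296
⇒ 3j(5 7 6; -2 -3 5)² = 625/50388, sgn +1
4πI² = N·(3j₀)²·(3jₘ)² = 328125/1356277
I = -1·√(0.241931/4π) = -0.13875241

-0.138752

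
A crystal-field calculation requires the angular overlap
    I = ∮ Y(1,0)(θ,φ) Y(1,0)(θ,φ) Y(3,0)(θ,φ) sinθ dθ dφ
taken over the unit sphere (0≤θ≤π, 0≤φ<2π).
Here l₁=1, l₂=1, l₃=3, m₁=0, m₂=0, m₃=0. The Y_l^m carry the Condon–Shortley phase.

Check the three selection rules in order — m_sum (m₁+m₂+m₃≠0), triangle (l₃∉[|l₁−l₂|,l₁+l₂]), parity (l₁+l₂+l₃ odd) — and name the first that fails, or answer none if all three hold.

m₁+m₂+m₃ = 0 + 0 + 0 = 0  ✓
triangle: |1−1|=0 ≤ l₃=3 ≤ 1+1=2  ✗
parity: l₁+l₂+l₃ = 5 is odd

triangle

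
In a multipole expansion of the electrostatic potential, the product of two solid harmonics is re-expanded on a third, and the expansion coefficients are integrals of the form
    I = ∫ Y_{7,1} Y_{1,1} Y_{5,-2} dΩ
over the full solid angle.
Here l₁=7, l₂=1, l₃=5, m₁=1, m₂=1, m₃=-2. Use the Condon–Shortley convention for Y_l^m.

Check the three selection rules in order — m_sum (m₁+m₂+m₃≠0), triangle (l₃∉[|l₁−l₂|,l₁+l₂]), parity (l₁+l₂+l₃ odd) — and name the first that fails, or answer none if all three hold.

m₁+m₂+m₃ = 1 + 1 − 2 = 0  ✓
triangle: |7−1|=6 ≤ l₃=5 ≤ 7+1=8  ✗
parity: l₁+l₂+l₃ = 13 is odd

triangle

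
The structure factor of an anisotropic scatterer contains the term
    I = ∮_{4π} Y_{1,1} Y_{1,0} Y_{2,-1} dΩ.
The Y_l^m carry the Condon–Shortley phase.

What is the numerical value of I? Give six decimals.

-0.218510

Rules hold: Σm=0, L=4 even, 0≤2≤2.
N = 3·3·5 = 45
Δ = 0!·2!·2!/5! = 1/30
Racah Σ t=0..0: t=0:+1/1 = 1/1
⇒ 3j(1 1 2; 0 0 0)² = 2/15, sgn +1
Racah Σ t=0..0: t=0:+1/2 = 1/2
⇒ 3j(1 1 2; 1 0 -1)² = 1/10, sgn -1
4πI² = N·(3j₀)²·(3jₘ)² = 3/5
I = -1·√(0.6/4π) = -0.21850969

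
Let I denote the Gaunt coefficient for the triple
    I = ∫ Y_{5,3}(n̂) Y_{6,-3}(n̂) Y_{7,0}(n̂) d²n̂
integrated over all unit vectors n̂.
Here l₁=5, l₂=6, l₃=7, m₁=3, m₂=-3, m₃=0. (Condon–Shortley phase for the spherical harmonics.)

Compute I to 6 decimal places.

Rules hold: Σm=0, L=18 even, 1≤7≤11.
N = 11·13·15 = 2145
Δ = 4!·6!·8!/19! = 1/174594420
Racah Σ t=0..4: t=0:+1/4147200 t=1:−1/207360 t=2:+1/82944 t=3:−1/207360 t=4:+1/4147200 = 1/345600
⇒ 3j(5 6 7; 0 0 0)² = 420/46189, sgn -1
Racah Σ t=0..2: t=0:+1/829440 t=1:−1/1036800 t=2:+1/14515200 = 1/3225600
⇒ 3j(5 6 7; 3 -3 0)² = 567/230945, sgn -1
4πI² = N·(3j₀)²·(3jₘ)² = 714420/14919047
I = +1·√(0.0478864/4π) = 0.06173072

0.061731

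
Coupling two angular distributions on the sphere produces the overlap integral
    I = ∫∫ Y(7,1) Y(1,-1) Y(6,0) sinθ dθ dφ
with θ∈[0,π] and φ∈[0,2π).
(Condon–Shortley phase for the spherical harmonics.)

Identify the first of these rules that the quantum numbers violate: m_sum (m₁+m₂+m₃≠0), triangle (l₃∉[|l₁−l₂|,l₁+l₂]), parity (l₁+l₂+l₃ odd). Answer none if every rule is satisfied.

Σmᵢ = 0  ✓
l₃∈[|l₁−l₂|,l₁+l₂]=[6,8], have l₃=6  ✓
Σlᵢ = 14 ⇒ even  ✓

none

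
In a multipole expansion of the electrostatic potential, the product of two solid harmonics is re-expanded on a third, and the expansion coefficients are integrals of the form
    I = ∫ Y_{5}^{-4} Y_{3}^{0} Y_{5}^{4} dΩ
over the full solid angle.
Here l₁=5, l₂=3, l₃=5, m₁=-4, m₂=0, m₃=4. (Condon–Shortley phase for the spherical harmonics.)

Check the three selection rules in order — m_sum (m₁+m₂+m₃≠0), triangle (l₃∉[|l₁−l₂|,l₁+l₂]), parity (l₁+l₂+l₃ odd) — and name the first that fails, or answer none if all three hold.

m₁+m₂+m₃ = -4 + 0 + 4 = 0  ✓
triangle: |5−3|=2 ≤ l₃=5 ≤ 5+3=8  ✓
parity: l₁+l₂+l₃ = 13 is odd  ✗

parity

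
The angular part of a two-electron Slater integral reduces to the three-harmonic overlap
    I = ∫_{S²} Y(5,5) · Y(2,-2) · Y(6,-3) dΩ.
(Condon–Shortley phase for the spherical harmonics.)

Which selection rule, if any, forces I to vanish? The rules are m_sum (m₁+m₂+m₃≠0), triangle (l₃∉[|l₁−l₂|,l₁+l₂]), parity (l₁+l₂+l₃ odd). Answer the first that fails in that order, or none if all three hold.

parity

Σmᵢ = 0  ✓
l₃∈[|l₁−l₂|,l₁+l₂]=[3,7], have l₃=6  ✓
Σlᵢ = 13 ⇒ odd  ✗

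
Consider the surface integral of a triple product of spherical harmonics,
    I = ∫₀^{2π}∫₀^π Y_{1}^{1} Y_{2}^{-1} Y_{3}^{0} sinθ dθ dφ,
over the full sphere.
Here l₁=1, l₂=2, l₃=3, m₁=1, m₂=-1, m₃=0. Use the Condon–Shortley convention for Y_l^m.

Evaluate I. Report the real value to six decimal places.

Checks pass: Σm=0; 6 even; l₃=3∈[1,3].
(2·1+1)(2·2+1)(2·3+1) = 105
Δ: 0! 2! 4! / 7! → 1/105
sum: t=0:+1/4 = 1/4
3j²(1 2 3; 0 0 0) = Δ·Π!·Σ² = 3/35  (sign -1)
sum: t=0:+1/12 = 1/12
3j²(1 2 3; 1 -1 0) = Δ·Π!·Σ² = 1/35  (sign -1)
combine: 4πI² = 105·3/35·1/35 = 9/35
take √, sign +1: I = 0.14304817

0.143048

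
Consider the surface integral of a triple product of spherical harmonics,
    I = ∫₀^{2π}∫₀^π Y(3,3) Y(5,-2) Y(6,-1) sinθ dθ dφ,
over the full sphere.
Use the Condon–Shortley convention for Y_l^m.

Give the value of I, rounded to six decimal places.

Rules hold: Σm=0, L=14 even, 2≤6≤8.
N = 7·11·13 = 1001
Δ = 2!·4!·8!/15! = 1/675675
Racah Σ t=0..2: t=0:+1/8640 t=1:−1/2304 t=2:+1/8640 = -7/34560
⇒ 3j(3 5 6; 0 0 0)² = 7/429, sgn -1
Racah Σ t=0..0: t=0:+1/34560 = 1/34560
⇒ 3j(3 5 6; 3 -2 -1)² = 7/429, sgn -1
4πI² = N·(3j₀)²·(3jₘ)² = 343/1287
I = +1·√(0.266511/4π) = 0.14563067

0.145631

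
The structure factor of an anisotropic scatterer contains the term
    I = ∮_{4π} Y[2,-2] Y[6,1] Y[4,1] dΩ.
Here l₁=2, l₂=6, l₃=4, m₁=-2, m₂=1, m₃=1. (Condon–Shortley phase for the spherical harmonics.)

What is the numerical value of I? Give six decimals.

m-sum 0 ✓  L=12 even ✓  4≤4≤8 ✓
Π(2lᵢ+1) = 5×13×9 = 585
triangle coeff Δ(2,6,4) = 1/6435
Σ_t [2,2]: t=2:+1/2304 = 1/2304
(3j)²=5/143 [(2 6 4; 0 0 0)], sign=+1
Σ_t [4,4]: t=4:+1/17280 = 1/17280
(3j)²=7/1287 [(2 6 4; -2 1 1)], sign=-1
⇒ 4πI² = 175/1573
I = (-1)√(175/1573/(4π)) = -0.09409136

-0.094091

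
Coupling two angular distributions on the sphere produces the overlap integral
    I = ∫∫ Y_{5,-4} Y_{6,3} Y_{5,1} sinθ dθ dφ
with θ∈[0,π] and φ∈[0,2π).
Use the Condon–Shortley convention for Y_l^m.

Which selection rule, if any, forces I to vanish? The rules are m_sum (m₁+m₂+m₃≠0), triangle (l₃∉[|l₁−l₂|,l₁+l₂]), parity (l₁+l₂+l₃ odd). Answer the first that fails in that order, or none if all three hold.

none

m₁+m₂+m₃ = -4 + 3 + 1 = 0  ✓
triangle: |5−6|=1 ≤ l₃=5 ≤ 5+6=11  ✓
parity: l₁+l₂+l₃ = 16 is even  ✓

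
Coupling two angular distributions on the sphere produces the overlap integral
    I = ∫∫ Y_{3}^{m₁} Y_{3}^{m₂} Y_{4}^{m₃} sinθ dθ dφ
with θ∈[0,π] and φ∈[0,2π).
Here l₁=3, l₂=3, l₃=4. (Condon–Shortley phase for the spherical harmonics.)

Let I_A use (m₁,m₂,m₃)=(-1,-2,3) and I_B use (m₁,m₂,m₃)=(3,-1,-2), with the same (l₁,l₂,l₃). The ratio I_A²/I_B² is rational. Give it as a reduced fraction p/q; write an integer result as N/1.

7/27

Same 3,3,4: normalisation and zero-m 3j drop out of the ratio.
A: Δ: 2! 4! 4! / 11! → 1/34650; sum: t=0:+1/288 t=1:−1/144 = -1/288; 3j²(3 3 4; -1 -2 3) = Δ·Π!·Σ² = 1/99  (sign +1)
B: Δ: 2! 4! 4! / 11! → 1/34650; sum: t=0:+1/192 = 1/192; 3j²(3 3 4; 3 -1 -2) = Δ·Π!·Σ² = 3/77  (sign +1)
I_A²/I_B² = (1/99)/(3/77) = 7/27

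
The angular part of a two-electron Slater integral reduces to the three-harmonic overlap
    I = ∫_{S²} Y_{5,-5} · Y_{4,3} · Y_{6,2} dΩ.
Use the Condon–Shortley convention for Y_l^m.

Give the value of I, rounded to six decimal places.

l₁+l₂+l₃=15 is odd: 3j(l;000)=0 ⇒ I=0

0.000000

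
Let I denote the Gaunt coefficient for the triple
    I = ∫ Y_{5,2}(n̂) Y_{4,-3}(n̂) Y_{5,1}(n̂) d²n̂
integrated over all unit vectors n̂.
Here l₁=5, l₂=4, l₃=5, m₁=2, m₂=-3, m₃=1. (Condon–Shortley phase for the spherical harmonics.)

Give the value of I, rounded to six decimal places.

-0.048522

m-sum 0 ✓  L=14 even ✓  1≤5≤9 ✓
Π(2lᵢ+1) = 11×9×11 = 1089
triangle coeff Δ(5,4,5) = 1/3153150
Σ_t [0,4]: t=0:+1/69120 t=1:−1/1728 t=2:+1/576 t=3:−1/1728 t=4:+1/69120 = 7/11520
(3j)²=2/143 [(5 4 5; 0 0 0)], sign=-1
Σ_t [0,1]: t=0:+1/5184 t=1:−1/6912 = 1/20736
(3j)²=5/2574 [(5 4 5; 2 -3 1)], sign=+1
⇒ 4πI² = 5/169
I = (-1)√(5/169/(4π)) = -0.04852178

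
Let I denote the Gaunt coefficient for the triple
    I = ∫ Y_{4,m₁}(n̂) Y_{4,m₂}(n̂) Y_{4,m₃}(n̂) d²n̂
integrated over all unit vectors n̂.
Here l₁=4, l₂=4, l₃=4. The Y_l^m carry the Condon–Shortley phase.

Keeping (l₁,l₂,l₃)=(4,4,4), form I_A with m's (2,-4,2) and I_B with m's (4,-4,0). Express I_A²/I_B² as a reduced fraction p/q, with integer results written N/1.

45/14

l's match ⇒ only the (l;m) 3-j factors differ between A and B.
A: triangle coeff Δ(4,4,4) = 1/450450; Σ_t [0,0]: t=0:+1/2304 = 1/2304; (3j)²=5/143 [(4 4 4; 2 -4 2)], sign=+1
B: triangle coeff Δ(4,4,4) = 1/450450; Σ_t [0,0]: t=0:+1/13824 = 1/13824; (3j)²=14/1287 [(4 4 4; 4 -4 0)], sign=+1
I_A²/I_B² = (5/143)/(14/1287) = 45/14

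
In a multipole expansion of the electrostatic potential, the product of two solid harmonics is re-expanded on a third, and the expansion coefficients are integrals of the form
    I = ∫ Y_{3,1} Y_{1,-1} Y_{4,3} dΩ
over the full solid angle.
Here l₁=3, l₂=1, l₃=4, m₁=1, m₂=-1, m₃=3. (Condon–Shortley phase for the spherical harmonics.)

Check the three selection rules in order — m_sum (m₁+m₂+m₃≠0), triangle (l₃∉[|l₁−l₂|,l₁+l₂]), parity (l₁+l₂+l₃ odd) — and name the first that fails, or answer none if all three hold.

m_sum

Σmᵢ = 3  ✗
l₃∈[|l₁−l₂|,l₁+l₂]=[2,4], have l₃=4
Σlᵢ = 8 ⇒ even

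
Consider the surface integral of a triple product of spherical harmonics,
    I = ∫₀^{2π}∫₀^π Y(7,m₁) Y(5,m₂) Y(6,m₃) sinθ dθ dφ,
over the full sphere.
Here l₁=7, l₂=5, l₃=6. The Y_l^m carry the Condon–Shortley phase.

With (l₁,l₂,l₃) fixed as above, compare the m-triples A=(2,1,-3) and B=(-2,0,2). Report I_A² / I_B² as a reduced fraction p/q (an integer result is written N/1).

61952/135

Shared (l₁,l₂,l₃)=(7,5,6): N and (l;000)² cancel in I_A²/I_B².
A: Δ = 6!·8!·4!/19! = 1/174594420; Racah Σ t=2..5: t=2:+1/829440 t=3:−1/311040 t=4:+1/967680 t=5:−1/29030400 = -11/10886400; ⇒ 3j(7 5 6; 2 1 -3)² = 1408/146965, sgn +1
B: Δ = 6!·8!·4!/19! = 1/174594420; Racah Σ t=1..5: t=1:−1/116121600 t=2:+1/1451520 t=3:−1/207360 t=4:+1/207360 t=5:−1/1658880 = 1/12902400; ⇒ 3j(7 5 6; -2 0 2)² = 27/1293292, sgn +1
I_A²/I_B² = (1408/146965)/(27/1293292) = 61952/135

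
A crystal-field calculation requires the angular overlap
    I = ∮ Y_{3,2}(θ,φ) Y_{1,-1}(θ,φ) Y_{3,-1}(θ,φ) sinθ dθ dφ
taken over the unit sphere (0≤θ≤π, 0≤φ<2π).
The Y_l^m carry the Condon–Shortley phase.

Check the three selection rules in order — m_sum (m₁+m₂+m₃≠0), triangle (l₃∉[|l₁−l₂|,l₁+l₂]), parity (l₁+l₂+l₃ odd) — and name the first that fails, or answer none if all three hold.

azimuthal sum: 2 − 1 − 1 = 0  ✓
2 ≤ 3 ≤ 4 (triangle on l)  ✓
L = 3 + 1 + 3 = 7 (odd)  ✗

parity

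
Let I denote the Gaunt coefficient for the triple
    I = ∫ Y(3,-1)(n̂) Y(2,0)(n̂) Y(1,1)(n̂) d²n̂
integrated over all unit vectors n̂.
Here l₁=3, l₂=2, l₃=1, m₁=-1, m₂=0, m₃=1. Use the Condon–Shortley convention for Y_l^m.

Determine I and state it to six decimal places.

-0.202301

m-sum 0 ✓  L=6 even ✓  1≤1≤5 ✓
Π(2lᵢ+1) = 7×5×3 = 105
triangle coeff Δ(3,2,1) = 1/105
Σ_t [2,2]: t=2:+1/4 = 1/4
(3j)²=3/35 [(3 2 1; 0 0 0)], sign=-1
Σ_t [2,2]: t=2:+1/8 = 1/8
(3j)²=2/35 [(3 2 1; -1 0 1)], sign=+1
⇒ 4πI² = 18/35
I = (-1)√(18/35/(4π)) = -0.20230066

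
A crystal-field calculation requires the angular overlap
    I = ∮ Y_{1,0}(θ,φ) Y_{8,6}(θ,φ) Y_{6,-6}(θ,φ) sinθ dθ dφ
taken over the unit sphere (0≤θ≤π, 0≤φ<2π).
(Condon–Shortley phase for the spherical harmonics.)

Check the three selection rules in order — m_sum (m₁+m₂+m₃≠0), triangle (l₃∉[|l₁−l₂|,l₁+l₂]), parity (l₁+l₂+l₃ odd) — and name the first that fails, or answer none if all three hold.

m₁+m₂+m₃ = 0 + 6 − 6 = 0  ✓
triangle: |1−8|=7 ≤ l₃=6 ≤ 1+8=9  ✗
parity: l₁+l₂+l₃ = 15 is odd

triangle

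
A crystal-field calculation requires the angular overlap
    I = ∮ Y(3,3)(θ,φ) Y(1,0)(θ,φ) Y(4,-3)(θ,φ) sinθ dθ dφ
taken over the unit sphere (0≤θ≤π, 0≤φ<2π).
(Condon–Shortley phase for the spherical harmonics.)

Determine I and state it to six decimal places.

Rules hold: Σm=0, L=8 even, 2≤4≤4.
N = 7·3·9 = 189
Δ = 0!·6!·2!/9! = 1/252
Racah Σ t=0..0: t=0:+1/36 = 1/36
⇒ 3j(3 1 4; 0 0 0)² = 4/63, sgn +1
Racah Σ t=0..0: t=0:+1/720 = 1/720
⇒ 3j(3 1 4; 3 0 -3)² = 1/36, sgn -1
4πI² = N·(3j₀)²·(3jₘ)² = 1/3
I = -1·√(0.333333/4π) = -0.16286750

-0.162868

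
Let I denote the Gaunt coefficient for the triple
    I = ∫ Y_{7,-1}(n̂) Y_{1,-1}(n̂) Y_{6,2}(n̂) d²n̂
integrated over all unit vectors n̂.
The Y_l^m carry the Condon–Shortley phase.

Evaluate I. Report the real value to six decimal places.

m-sum 0 ✓  L=14 even ✓  6≤6≤8 ✓
Π(2lᵢ+1) = 15×3×13 = 585
triangle coeff Δ(7,1,6) = 1/1365
Σ_t [1,1]: t=1:−1/518400 = -1/518400
(3j)²=7/195 [(7 1 6; 0 0 0)], sign=-1
Σ_t [0,0]: t=0:+1/1935360 = 1/1935360
(3j)²=1/91 [(7 1 6; -1 -1 2)], sign=+1
⇒ 4πI² = 3/13
I = (-1)√(3/13/(4π)) = -0.13551395

-0.135514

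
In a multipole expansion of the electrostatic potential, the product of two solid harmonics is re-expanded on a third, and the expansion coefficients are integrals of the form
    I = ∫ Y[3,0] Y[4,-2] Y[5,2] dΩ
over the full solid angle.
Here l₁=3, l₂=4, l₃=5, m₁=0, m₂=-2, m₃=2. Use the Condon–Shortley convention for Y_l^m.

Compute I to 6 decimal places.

0.022664

m-sum 0 ✓  L=12 even ✓  1≤5≤7 ✓
Π(2lᵢ+1) = 7×9×11 = 693
triangle coeff Δ(3,4,5) = 1/180180
Σ_t [0,2]: t=0:+1/576 t=1:−1/144 t=2:+1/576 = -1/288
(3j)²=20/1001 [(3 4 5; 0 0 0)], sign=+1
Σ_t [0,2]: t=0:+1/576 t=1:−1/480 t=2:+1/8640 = -1/4320
(3j)²=1/2145 [(3 4 5; 0 -2 2)], sign=+1
⇒ 4πI² = 12/1859
I = (+1)√(12/1859/(4π)) = 0.02266449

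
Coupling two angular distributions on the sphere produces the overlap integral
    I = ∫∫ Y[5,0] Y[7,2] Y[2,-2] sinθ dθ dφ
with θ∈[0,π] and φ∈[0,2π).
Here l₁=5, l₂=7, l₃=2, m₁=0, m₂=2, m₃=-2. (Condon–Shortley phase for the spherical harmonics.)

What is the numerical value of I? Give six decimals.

Checks pass: Σm=0; 14 even; l₃=2∈[2,12].
(2·5+1)(2·7+1)(2·2+1) = 825
Δ: 10! 0! 4! / 15! → 1/15015
sum: t=5:−1/57600 = -1/57600
3j²(5 7 2; 0 0 0) = Δ·Π!·Σ² = 21/715  (sign -1)
sum: t=5:−1/345600 = -1/345600
3j²(5 7 2; 0 2 -2) = Δ·Π!·Σ² = 6/715  (sign -1)
combine: 4πI² = 825·21/715·6/715 = 378/1859
take √, sign +1: I = 0.12720415

0.127204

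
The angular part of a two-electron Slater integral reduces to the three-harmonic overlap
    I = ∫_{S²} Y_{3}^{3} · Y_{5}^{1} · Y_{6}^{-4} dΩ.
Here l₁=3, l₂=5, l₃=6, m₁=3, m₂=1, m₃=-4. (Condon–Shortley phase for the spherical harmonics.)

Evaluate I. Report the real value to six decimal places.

Rules hold: Σm=0, L=14 even, 2≤6≤8.
N = 7·11·13 = 1001
Δ = 2!·4!·8!/15! = 1/675675
Racah Σ t=0..2: t=0:+1/8640 t=1:−1/2304 t=2:+1/8640 = -7/34560
⇒ 3j(3 5 6; 0 0 0)² = 7/429, sgn -1
Racah Σ t=0..0: t=0:+1/69120 = 1/69120
⇒ 3j(3 5 6; 3 1 -4)² = 4/143, sgn +1
4πI² = N·(3j₀)²·(3jₘ)² = 196/429
I = -1·√(0.456876/4π) = -0.19067531

-0.190675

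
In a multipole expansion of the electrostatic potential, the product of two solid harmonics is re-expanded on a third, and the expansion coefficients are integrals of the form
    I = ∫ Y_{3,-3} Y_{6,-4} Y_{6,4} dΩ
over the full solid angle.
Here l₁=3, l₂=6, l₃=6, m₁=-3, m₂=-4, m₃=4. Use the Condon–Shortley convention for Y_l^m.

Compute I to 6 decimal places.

m-sum = -3 − 4 + 4 = -3 ≠ 0 ⇒ I = 0

0.000000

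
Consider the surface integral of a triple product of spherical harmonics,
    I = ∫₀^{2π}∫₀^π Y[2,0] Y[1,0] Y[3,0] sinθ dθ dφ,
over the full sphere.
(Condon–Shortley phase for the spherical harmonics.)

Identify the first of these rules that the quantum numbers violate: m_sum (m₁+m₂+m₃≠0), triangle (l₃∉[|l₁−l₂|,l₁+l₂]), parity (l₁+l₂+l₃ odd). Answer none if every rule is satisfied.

m₁+m₂+m₃ = 0 + 0 + 0 = 0  ✓
triangle: |2−1|=1 ≤ l₃=3 ≤ 2+1=3  ✓
parity: l₁+l₂+l₃ = 6 is even  ✓

none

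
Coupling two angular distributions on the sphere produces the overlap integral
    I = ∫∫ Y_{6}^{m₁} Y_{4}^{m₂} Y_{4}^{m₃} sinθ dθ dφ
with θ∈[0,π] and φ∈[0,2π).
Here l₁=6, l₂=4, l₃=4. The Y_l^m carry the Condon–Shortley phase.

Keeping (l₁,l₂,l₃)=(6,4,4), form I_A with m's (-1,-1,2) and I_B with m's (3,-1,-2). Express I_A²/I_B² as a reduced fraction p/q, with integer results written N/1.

Shared (l₁,l₂,l₃)=(6,4,4): N and (l;000)² cancel in I_A²/I_B².
A: Δ = 6!·6!·2!/15! = 1/1261260; Racah Σ t=1..3: t=1:−1/172800 t=2:+1/5760 t=3:−1/3456 = -7/57600; ⇒ 3j(6 4 4; -1 -1 2)² = 21/2860, sgn -1
B: Δ = 6!·6!·2!/15! = 1/1261260; Racah Σ t=1..3: t=1:−1/11520 t=2:+1/5760 t=3:−1/51840 = 7/103680; ⇒ 3j(6 4 4; 3 -1 -2)² = 7/858, sgn +1
I_A²/I_B² = (21/2860)/(7/858) = 9/10

9/10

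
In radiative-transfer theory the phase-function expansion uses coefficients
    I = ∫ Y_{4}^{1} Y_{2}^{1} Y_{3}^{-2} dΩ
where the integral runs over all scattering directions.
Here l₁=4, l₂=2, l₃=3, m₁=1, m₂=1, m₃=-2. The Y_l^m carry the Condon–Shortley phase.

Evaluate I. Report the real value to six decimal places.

Σlᵢ=9 odd — θ-integrand is odd under cosθ→−cosθ; I=0

0.000000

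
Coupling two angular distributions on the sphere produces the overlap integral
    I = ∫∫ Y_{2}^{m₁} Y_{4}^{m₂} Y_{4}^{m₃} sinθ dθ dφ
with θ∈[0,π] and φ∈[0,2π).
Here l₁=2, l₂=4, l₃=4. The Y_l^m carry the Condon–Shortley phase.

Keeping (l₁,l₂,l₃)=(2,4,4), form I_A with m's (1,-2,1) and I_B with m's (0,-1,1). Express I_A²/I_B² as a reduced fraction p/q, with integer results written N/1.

Shared (l₁,l₂,l₃)=(2,4,4): N and (l;000)² cancel in I_A²/I_B².
A: Δ = 2!·2!·6!/11! = 1/13860; Racah Σ t=0..1: t=0:+1/96 t=1:−1/240 = 1/160; ⇒ 3j(2 4 4; 1 -2 1)² = 27/1540, sgn -1
B: Δ = 2!·2!·6!/11! = 1/13860; Racah Σ t=0..2: t=0:+1/144 t=1:−1/48 t=2:+1/480 = -17/1440; ⇒ 3j(2 4 4; 0 -1 1)² = 289/13860, sgn +1
I_A²/I_B² = (27/1540)/(289/13860) = 243/289

243/289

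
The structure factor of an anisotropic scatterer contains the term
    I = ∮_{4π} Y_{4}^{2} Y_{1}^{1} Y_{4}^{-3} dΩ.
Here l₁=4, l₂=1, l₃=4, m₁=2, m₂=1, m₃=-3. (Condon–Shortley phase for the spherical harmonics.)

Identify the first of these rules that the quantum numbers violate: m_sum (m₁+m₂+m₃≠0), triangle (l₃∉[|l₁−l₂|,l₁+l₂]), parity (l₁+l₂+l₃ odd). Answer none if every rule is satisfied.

Σmᵢ = 0  ✓
l₃∈[|l₁−l₂|,l₁+l₂]=[3,5], have l₃=4  ✓
Σlᵢ = 9 ⇒ odd  ✗

parity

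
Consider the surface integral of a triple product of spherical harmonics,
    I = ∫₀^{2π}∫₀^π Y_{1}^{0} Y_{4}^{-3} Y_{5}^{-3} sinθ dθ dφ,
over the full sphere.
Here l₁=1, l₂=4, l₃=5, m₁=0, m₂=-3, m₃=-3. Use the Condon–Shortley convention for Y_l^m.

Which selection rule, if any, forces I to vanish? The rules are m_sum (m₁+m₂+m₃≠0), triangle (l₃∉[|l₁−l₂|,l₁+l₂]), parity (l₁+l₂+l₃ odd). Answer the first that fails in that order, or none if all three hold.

m_sum

Σmᵢ = -6  ✗
l₃∈[|l₁−l₂|,l₁+l₂]=[3,5], have l₃=5
Σlᵢ = 10 ⇒ even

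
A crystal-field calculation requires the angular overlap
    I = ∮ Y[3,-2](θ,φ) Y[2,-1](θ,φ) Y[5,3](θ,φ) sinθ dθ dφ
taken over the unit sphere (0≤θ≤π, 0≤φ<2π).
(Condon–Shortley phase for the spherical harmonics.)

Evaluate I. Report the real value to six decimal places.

-0.253584

m-sum 0 ✓  L=10 even ✓  1≤5≤5 ✓
Π(2lᵢ+1) = 7×5×11 = 385
triangle coeff Δ(3,2,5) = 1/2310
Σ_t [0,0]: t=0:+1/144 = 1/144
(3j)²=10/231 [(3 2 5; 0 0 0)], sign=-1
Σ_t [0,0]: t=0:+1/720 = 1/720
(3j)²=8/165 [(3 2 5; -2 -1 3)], sign=+1
⇒ 4πI² = 80/99
I = (-1)√(80/99/(4π)) = -0.25358436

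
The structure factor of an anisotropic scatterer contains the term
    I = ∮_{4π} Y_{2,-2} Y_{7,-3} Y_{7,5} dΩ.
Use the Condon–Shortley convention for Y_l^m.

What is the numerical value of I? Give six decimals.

m-sum 0 ✓  L=16 even ✓  5≤7≤9 ✓
Π(2lᵢ+1) = 5×15×15 = 1125
triangle coeff Δ(2,7,7) = 1/185640
Σ_t [0,2]: t=0:+1/2419200 t=1:−1/518400 t=2:+1/2419200 = -1/907200
(3j)²=56/3315 [(2 7 7; 0 0 0)], sign=+1
Σ_t [2,2]: t=2:+1/29030400 = 1/29030400
(3j)²=99/7735 [(2 7 7; -2 -3 5)], sign=+1
⇒ 4πI² = 11880/48841
I = (+1)√(11880/48841/(4π)) = 0.13912687

0.139127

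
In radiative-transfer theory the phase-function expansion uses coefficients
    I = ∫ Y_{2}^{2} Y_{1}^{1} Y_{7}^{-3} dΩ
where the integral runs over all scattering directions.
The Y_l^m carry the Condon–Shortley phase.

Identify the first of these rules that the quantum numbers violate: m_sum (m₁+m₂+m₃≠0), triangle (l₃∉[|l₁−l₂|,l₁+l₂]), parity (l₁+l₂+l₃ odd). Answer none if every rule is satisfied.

triangle

azimuthal sum: 2 + 1 − 3 = 0  ✓
1 ≤ 7 ≤ 3 (triangle on l)  ✗
L = 2 + 1 + 7 = 10 (even)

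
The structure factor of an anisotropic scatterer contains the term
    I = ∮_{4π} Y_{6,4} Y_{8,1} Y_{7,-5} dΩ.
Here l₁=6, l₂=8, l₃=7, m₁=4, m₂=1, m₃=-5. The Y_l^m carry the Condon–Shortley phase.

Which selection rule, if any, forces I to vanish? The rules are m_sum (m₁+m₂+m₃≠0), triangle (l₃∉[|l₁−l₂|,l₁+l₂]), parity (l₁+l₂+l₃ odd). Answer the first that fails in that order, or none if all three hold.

m₁+m₂+m₃ = 4 + 1 − 5 = 0  ✓
triangle: |6−8|=2 ≤ l₃=7 ≤ 6+8=14  ✓
parity: l₁+l₂+l₃ = 21 is odd  ✗

parity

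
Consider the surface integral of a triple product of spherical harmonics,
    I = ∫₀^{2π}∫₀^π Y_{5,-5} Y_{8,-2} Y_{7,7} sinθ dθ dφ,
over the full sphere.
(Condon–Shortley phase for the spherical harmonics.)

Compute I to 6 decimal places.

Checks pass: Σm=0; 20 even; l₃=7∈[3,13].
(2·5+1)(2·8+1)(2·7+1) = 2805
Δ: 6! 4! 10! / 21! → 1/814773960
sum: t=1:−1/87091200 t=2:+1/4976640 t=3:−1/2073600 t=4:+1/4976640 t=5:−1/87091200 = -1/9676800
3j²(5 8 7; 0 0 0) = Δ·Π!·Σ² = 360/46189  (sign +1)
sum: t=6:+1/62705664000 = 1/62705664000
3j²(5 8 7; -5 -2 7) = Δ·Π!·Σ² = 1/3876  (sign +1)
combine: 4πI² = 2805·360/46189·1/3876 = 450/79781
take √, sign +1: I = 0.02118613

0.021186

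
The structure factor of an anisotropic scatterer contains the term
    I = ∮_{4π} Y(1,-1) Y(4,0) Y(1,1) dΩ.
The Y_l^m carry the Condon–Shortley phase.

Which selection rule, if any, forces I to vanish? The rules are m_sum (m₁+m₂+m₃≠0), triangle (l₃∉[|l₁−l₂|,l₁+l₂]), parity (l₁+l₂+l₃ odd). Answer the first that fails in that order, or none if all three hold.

azimuthal sum: -1 + 0 + 1 = 0  ✓
3 ≤ 1 ≤ 5 (triangle on l)  ✗
L = 1 + 4 + 1 = 6 (even)

triangle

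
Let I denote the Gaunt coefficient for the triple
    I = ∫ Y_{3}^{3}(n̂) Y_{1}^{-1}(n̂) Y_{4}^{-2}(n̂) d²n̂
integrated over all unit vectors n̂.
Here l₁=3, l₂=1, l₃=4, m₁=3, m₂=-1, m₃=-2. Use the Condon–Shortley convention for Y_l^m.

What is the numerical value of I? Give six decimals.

Rules hold: Σm=0, L=8 even, 2≤4≤4.
N = 7·3·9 = 189
Δ = 0!·6!·2!/9! = 1/252
Racah Σ t=0..0: t=0:+1/36 = 1/36
⇒ 3j(3 1 4; 0 0 0)² = 4/63, sgn +1
Racah Σ t=0..0: t=0:+1/1440 = 1/1440
⇒ 3j(3 1 4; 3 -1 -2)² = 1/252, sgn +1
4πI² = N·(3j₀)²·(3jₘ)² = 1/21
I = +1·√(0.047619/4π) = 0.06155813

0.061558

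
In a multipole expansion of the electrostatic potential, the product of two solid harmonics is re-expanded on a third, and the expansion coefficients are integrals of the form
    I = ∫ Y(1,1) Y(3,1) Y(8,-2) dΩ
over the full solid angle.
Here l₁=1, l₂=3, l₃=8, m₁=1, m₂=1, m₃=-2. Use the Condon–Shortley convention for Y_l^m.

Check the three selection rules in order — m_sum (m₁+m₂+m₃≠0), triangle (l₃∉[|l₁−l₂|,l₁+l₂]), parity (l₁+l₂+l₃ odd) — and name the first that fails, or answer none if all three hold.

triangle

Σmᵢ = 0  ✓
l₃∈[|l₁−l₂|,l₁+l₂]=[2,4], have l₃=8  ✗
Σlᵢ = 12 ⇒ even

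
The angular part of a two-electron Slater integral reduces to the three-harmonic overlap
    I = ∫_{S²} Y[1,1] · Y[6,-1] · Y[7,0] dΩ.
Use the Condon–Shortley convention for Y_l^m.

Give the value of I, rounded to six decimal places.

0.160342

m-sum 0 ✓  L=14 even ✓  5≤7≤7 ✓
Π(2lᵢ+1) = 3×13×15 = 585
triangle coeff Δ(1,6,7) = 1/1365
Σ_t [0,0]: t=0:+1/518400 = 1/518400
(3j)²=7/195 [(1 6 7; 0 0 0)], sign=-1
Σ_t [0,0]: t=0:+1/1209600 = 1/1209600
(3j)²=1/65 [(1 6 7; 1 -1 0)], sign=-1
⇒ 4πI² = 21/65
I = (+1)√(21/65/(4π)) = 0.16034227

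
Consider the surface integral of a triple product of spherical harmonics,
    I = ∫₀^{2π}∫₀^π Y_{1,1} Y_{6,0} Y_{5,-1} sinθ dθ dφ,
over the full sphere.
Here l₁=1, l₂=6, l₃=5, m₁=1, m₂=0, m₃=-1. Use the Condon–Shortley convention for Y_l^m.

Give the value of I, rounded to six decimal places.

0.158246

Checks pass: Σm=0; 12 even; l₃=5∈[5,7].
(2·1+1)(2·6+1)(2·5+1) = 429
Δ: 2! 0! 10! / 13! → 1/858
sum: t=1:−1/14400 = -1/14400
3j²(1 6 5; 0 0 0) = Δ·Π!·Σ² = 6/143  (sign +1)
sum: t=0:+1/34560 = 1/34560
3j²(1 6 5; 1 0 -1) = Δ·Π!·Σ² = 5/286  (sign +1)
combine: 4πI² = 429·6/143·5/286 = 45/143
take √, sign +1: I = 0.15824621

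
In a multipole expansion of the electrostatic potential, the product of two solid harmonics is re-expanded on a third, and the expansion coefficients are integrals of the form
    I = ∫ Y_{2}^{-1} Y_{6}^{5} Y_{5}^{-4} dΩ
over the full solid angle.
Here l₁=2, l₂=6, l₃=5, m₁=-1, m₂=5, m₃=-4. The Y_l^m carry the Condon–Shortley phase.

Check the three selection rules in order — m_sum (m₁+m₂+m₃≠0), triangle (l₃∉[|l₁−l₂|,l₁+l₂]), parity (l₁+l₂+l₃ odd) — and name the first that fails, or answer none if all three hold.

m₁+m₂+m₃ = -1 + 5 − 4 = 0  ✓
triangle: |2−6|=4 ≤ l₃=5 ≤ 2+6=8  ✓
parity: l₁+l₂+l₃ = 13 is odd  ✗

parity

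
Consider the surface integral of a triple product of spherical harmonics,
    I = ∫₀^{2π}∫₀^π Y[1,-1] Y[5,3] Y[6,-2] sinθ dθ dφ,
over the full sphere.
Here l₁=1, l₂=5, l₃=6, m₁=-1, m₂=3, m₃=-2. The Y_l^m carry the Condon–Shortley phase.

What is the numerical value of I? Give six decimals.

Checks pass: Σm=0; 12 even; l₃=6∈[4,6].
(2·1+1)(2·5+1)(2·6+1) = 429
Δ: 0! 2! 10! / 13! → 1/858
sum: t=0:+1/14400 = 1/14400
3j²(1 5 6; 0 0 0) = Δ·Π!·Σ² = 6/143  (sign +1)
sum: t=0:+1/161280 = 1/161280
3j²(1 5 6; -1 3 -2) = Δ·Π!·Σ² = 1/143  (sign +1)
combine: 4πI² = 429·6/143·1/143 = 18/143
take √, sign +1: I = 0.10008369

0.100084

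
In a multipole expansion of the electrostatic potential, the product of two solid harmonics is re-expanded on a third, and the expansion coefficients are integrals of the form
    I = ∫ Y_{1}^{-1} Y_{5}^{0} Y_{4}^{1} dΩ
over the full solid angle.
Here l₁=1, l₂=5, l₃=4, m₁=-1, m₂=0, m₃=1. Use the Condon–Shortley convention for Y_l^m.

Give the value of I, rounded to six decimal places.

Rules hold: Σm=0, L=10 even, 4≤4≤6.
N = 3·11·9 = 297
Δ = 2!·0!·8!/11! = 1/495
Racah Σ t=1..1: t=1:−1/576 = -1/576
⇒ 3j(1 5 4; 0 0 0)² = 5/99, sgn -1
Racah Σ t=2..2: t=2:+1/1440 = 1/1440
⇒ 3j(1 5 4; -1 0 1)² = 2/99, sgn -1
4πI² = N·(3j₀)²·(3jₘ)² = 10/33
I = +1·√(0.30303/4π) = 0.15528807

0.155288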